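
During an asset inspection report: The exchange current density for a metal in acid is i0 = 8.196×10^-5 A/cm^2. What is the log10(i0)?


i0 = 8.196×10^-5 A/cm^2
log10(i0) = -4.086

-4.086


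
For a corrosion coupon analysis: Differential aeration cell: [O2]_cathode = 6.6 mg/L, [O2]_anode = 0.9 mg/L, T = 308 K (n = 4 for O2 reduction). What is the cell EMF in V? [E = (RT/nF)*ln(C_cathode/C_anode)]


Apply the Nernst concentration-cell relation: E = (RT/nF)*ln(C_cathode/C_anode)
RT/nF = 8.314*308/(4*96485) = 0.006635 V
ln(6.6/0.9) = 1.99243
E = 0.006635 * 1.99243 = 0.01322 V

0.01322 V


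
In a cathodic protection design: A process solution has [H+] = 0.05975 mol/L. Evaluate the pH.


pH = −log10[H+]
pH = −log10(0.05975) = 1.22

1.22


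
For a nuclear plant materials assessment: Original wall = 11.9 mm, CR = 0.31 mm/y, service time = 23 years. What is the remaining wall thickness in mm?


Remaining wall = original − CR × time
t = 11.9 − 0.31*23 = 11.9 − 7.13 = 4.77 mm

4.77 mm


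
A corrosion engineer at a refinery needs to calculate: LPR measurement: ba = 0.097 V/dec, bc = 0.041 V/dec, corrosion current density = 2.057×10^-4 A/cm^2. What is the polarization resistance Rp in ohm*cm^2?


Apply the Stern-Geary equation: Rp = ba*bc / (2.303*icorr*(ba+bc))
ba*bc = 0.097*0.041 = 0.003977
ba+bc = 0.138; 2.303*icorr*(ba+bc) = 2.303*2.057×10^-4*0.138 = 6.537434×10^-5
Rp = 0.003977 / 6.537434×10^-5 = 60.83 ohm*cm^2

60.83 ohm*cm^2


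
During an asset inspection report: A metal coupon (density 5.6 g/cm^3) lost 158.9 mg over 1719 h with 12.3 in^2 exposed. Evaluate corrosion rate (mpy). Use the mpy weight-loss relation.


Apply the mpy weight-loss relation: CR = 534 * W / (D * A * T)
Numerator: 534 * 158.9 = 84852.6
Denominator: 5.6 * 12.3 * 1719 = 118404.72
CR = 84852.6 / 118404.72 = 0.71663 mpy

0.71663 mpy


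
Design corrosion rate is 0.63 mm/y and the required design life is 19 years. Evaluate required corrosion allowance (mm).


Corrosion allowance = CR × design life
CA = 0.63 * 19 = 11.97 mm

11.97 mm


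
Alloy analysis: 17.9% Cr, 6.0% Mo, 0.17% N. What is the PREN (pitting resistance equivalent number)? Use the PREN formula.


Apply the PREN formula: PREN = Cr + 3.3*Mo + 16*N
PREN = 17.9 + 3.3*6.0 + 16*0.17
PREN = 17.9 + 19.8 + 2.72 = 40.42

40.42


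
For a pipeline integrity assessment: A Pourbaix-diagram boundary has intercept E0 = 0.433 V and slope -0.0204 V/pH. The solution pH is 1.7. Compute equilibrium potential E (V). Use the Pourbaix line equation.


Apply the Pourbaix line equation: E = E0 + slope*pH
E = 0.433 + (-0.0204)*1.7 = 0.433 + (-0.03468) = 0.39832 V
Rounded to 4 decimal places: E = 0.3983 V

0.3983 V


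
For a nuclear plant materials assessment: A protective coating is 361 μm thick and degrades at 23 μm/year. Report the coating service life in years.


Service life = thickness / degradation rate
Life = 361 / 23 = 15.7 years

15.7 years


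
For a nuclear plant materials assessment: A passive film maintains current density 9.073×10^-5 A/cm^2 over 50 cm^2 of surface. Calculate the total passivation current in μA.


I = i_pass * A, then convert A → μA (×10^6)
I = 9.073×10^-5 * 50 * 10^6 = 4536.5 μA

4536.5 μA


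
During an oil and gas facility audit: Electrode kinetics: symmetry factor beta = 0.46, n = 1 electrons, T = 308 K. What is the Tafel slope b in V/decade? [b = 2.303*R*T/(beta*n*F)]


Apply the Tafel slope relation: b = 2.303*R*T/(beta*n*F)
Numerator: 2.303 * 8.314 * 308 = 5897.32
Denominator: 0.46 * 1 * 96485 = 44383.1
b = 5897.32 / 44383.1 = 0.1329 V/decade

0.1329 V/decade


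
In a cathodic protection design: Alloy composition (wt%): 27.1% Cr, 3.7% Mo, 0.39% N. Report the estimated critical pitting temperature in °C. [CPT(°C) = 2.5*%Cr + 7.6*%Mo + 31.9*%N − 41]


Apply the ASTM G48 empirical CPT estimate: CPT(°C) = 2.5*%Cr + 7.6*%Mo + 31.9*%N − 41
2.5*27.1 = 67.75; 7.6*3.7 = 28.12; 31.9*0.39 = 12.441
CPT = 67.75 + 28.12 + 12.441 − 41 = 67.311 °C
Rounded to 0.1 °C: CPT ≈ 67.3 °C

67.3 °C


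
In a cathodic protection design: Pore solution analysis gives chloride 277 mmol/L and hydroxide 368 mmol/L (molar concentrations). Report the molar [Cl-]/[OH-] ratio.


Threshold parameter = [Cl-] / [OH-] (molar basis; both in mmol/L, so units cancel)
Ratio = 277 / 368 = 0.75

0.75


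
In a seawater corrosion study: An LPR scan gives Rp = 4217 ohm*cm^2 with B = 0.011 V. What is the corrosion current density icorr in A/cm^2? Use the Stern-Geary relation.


Apply the Stern-Geary relation: icorr = B / Rp
icorr = 0.011 / 4217 = 2.608×10^-6 A/cm^2

2.608×10^-6 A/cm^2


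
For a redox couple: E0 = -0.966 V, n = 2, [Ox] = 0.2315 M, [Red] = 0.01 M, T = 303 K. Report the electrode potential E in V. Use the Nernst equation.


Apply the Nernst equation: E = E0 + (RT/nF)*ln([Ox]/[Red])
Step 1: RT/nF = 8.314*303/(2*96485) = 0.01305458 V
Step 2: [Ox]/[Red] = 0.2315/0.01 = 23.15
Step 3: ln(23.15) = 3.141995
Step 4: correction = 0.01305458 * 3.141995 = 0.041 V
E = -0.966 + 0.041 = -0.925 V

-0.925 V


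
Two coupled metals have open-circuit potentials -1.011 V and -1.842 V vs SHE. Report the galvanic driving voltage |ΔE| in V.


Driving voltage is the absolute potential difference.
|ΔE| = |-1.011 − (-1.842)| = 0.831 V

0.831 V


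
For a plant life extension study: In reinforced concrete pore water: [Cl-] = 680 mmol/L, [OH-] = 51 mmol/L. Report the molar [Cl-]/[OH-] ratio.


Threshold parameter = [Cl-] / [OH-] (molar basis; both in mmol/L, so units cancel)
Ratio = 680 / 51 = 13.33

13.33


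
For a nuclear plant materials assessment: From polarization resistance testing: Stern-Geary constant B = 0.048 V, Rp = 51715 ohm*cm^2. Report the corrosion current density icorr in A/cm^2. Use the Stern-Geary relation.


Apply the Stern-Geary relation: icorr = B / Rp
icorr = 0.048 / 51715 = 9.282×10^-7 A/cm^2

9.282×10^-7 A/cm^2


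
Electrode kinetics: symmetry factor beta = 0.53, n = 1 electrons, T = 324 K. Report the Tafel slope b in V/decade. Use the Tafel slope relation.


Apply the Tafel slope relation: b = 2.303*R*T/(beta*n*F)
Numerator: 2.303 * 8.314 * 324 = 6203.67
Denominator: 0.53 * 1 * 96485 = 51137.05
b = 6203.67 / 51137.05 = 0.1213 V/decade

0.1213 V/decade


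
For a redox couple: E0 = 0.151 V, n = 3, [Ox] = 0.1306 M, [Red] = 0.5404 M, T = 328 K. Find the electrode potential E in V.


Apply the Nernst equation: E = E0 + (RT/nF)*ln([Ox]/[Red])
Step 1: RT/nF = 8.314*328/(3*96485) = 0.00942113 V
Step 2: [Ox]/[Red] = 0.1306/0.5404 = 0.241673
Step 3: ln(0.241673) = -1.42017
Step 4: correction = 0.00942113 * -1.42017 = -0.013 V
E = 0.151 + -0.013 = 0.138 V

0.138 V


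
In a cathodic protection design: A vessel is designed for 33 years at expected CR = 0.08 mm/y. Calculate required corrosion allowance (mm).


Corrosion allowance = CR × design life
CA = 0.08 * 33 = 2.64 mm

2.64 mm


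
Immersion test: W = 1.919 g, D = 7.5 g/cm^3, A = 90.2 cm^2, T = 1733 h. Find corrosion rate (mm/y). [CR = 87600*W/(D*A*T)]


Apply the mm/y weight-loss relation: CR = 87600 * W / (D * A * T)
Numerator: 87600 * 1.919 = 168104.4
Denominator: 7.5 * 90.2 * 1733 = 1172374.5
CR = 168104.4 / 1172374.5 = 0.14339 mm/y

0.14339 mm/y


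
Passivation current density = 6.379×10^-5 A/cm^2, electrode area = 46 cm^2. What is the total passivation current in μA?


I = i_pass * A, then convert A → μA (×10^6)
I = 6.379×10^-5 * 46 * 10^6 = 2934.34 μA

2934.34 μA


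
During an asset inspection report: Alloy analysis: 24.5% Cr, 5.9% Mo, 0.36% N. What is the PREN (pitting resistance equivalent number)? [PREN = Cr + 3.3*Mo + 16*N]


Apply the PREN formula: PREN = Cr + 3.3*Mo + 16*N
PREN = 24.5 + 3.3*5.9 + 16*0.36
PREN = 24.5 + 19.47 + 5.76 = 49.73

49.73


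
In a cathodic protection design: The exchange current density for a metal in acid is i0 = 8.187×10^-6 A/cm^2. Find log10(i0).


i0 = 8.187×10^-6 A/cm^2
log10(i0) = -5.087

-5.087


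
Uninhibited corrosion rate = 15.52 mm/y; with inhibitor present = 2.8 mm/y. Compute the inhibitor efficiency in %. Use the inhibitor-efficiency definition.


Apply the inhibitor-efficiency definition: IE = (CR_blank − CR_inh)/CR_blank × 100
IE = (15.52 − 2.8) / 15.52 × 100
IE = 12.72 / 15.52 × 100 = 82.0 %

82.0 %


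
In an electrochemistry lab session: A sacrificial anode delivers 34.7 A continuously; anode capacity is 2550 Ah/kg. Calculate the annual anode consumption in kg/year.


Annual consumption = current * hours per year / capacity
Rate = 34.7 * 8760 / 2550 = 119.2 kg/year

119.2 kg/year


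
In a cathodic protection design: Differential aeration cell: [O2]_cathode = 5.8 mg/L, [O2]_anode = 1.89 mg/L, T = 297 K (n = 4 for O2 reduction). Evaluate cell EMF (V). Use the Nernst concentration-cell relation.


Apply the Nernst concentration-cell relation: E = (RT/nF)*ln(C_cathode/C_anode)
RT/nF = 8.314*297/(4*96485) = 0.00639804 V
ln(5.8/1.89) = 1.12128
E = 0.00639804 * 1.12128 = 0.00717 V

0.00717 V


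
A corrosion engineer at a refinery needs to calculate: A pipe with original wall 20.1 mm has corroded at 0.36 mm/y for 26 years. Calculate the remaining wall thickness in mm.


Remaining wall = original − CR × time
t = 20.1 − 0.36*26 = 20.1 − 9.36 = 10.74 mm

10.74 mm


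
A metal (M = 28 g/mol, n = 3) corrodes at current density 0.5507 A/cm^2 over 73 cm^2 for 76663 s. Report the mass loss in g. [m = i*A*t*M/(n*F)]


Apply Faraday's law: m = i*A*t*M / (n*F)
Total charge passed Q = i*A*t = 0.5507*73*76663 = 3081936.9293 C
m = Q*M/(n*F) = 3081936.9293*28/(3*96485) = 298.1266 g

298.1266 g


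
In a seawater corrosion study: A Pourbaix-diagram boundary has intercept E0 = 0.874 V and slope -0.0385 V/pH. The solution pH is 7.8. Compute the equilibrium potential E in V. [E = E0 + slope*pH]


Apply the Pourbaix line equation: E = E0 + slope*pH
E = 0.874 + (-0.0385)*7.8 = 0.874 + (-0.3003) = 0.5737 V
Rounded to 4 decimal places: E = 0.5737 V

0.5737 V


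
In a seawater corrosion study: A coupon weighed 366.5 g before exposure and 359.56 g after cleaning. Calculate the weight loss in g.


Weight loss = initial − final
WL = 366.5 − 359.56 = 6.94 g

6.94 g


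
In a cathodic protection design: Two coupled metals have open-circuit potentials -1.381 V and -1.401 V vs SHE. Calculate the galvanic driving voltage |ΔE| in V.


Driving voltage is the absolute potential difference.
|ΔE| = |-1.381 − (-1.401)| = 0.02 V

0.02 V


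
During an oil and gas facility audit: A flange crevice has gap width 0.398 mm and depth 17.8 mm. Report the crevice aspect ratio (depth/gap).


Aspect ratio = depth / gap
Ratio = 17.8 / 0.398 = 44.7

44.7


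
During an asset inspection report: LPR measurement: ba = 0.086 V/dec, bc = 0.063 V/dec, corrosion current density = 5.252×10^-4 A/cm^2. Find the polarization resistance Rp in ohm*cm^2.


Apply the Stern-Geary equation: Rp = ba*bc / (2.303*icorr*(ba+bc))
ba*bc = 0.086*0.063 = 0.005418
ba+bc = 0.149; 2.303*icorr*(ba+bc) = 2.303*5.252×10^-4*0.149 = 1.802208×10^-4
Rp = 0.005418 / 1.802208×10^-4 = 30.06 ohm*cm^2

30.06 ohm*cm^2


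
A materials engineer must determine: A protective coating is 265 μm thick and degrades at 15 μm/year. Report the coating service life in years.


Service life = thickness / degradation rate
Life = 265 / 15 = 17.7 years

17.7 years


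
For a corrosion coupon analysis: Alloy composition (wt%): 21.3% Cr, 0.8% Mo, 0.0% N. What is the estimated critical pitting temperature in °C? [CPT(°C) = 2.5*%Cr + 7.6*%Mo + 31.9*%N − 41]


Apply the ASTM G48 empirical CPT estimate: CPT(°C) = 2.5*%Cr + 7.6*%Mo + 31.9*%N − 41
2.5*21.3 = 53.25; 7.6*0.8 = 6.08; 31.9*0.0 = 0
CPT = 53.25 + 6.08 + 0 − 41 = 18.33 °C
Rounded to 0.1 °C: CPT ≈ 18.3 °C

18.3 °C


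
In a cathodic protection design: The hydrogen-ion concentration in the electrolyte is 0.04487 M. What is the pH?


pH = −log10[H+]
pH = −log10(0.04487) = 1.35

1.35


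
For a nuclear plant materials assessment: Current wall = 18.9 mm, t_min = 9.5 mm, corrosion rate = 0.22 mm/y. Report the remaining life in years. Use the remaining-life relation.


Apply the remaining-life relation: RL = (t_current − t_min) / CR
RL = (18.9 − 9.5) / 0.22 = 9.4 / 0.22 = 42.7 years

42.7 years


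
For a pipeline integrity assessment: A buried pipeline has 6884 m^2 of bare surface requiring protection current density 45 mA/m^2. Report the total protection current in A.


I = area * current density, then convert mA → A (÷1000)
I = 6884 * 45 / 1000 = 309.78 A

309.78 A


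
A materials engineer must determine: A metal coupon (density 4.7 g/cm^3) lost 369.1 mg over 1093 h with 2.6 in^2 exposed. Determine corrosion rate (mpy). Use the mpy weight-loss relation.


Apply the mpy weight-loss relation: CR = 534 * W / (D * A * T)
Numerator: 534 * 369.1 = 197099.4
Denominator: 4.7 * 2.6 * 1093 = 13356.46
CR = 197099.4 / 13356.46 = 14.757 mpy

14.757 mpy


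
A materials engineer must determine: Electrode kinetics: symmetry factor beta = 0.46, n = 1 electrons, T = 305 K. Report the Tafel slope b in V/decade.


Apply the Tafel slope relation: b = 2.303*R*T/(beta*n*F)
Numerator: 2.303 * 8.314 * 305 = 5839.88
Denominator: 0.46 * 1 * 96485 = 44383.1
b = 5839.88 / 44383.1 = 0.132 V/decade

0.132 V/decade


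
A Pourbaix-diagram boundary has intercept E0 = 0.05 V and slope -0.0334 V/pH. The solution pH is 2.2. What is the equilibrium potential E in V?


Apply the Pourbaix line equation: E = E0 + slope*pH
E = 0.05 + (-0.0334)*2.2 = 0.05 + (-0.07348) = -0.02348 V
Rounded to 3 decimal places: E = -0.023 V

-0.023 V


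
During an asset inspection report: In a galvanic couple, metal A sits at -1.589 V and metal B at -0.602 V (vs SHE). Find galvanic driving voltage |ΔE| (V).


Driving voltage is the absolute potential difference.
|ΔE| = |-1.589 − (-0.602)| = 0.987 V

0.987 V


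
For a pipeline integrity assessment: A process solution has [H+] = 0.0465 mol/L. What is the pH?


pH = −log10[H+]
pH = −log10(0.0465) = 1.33

1.33


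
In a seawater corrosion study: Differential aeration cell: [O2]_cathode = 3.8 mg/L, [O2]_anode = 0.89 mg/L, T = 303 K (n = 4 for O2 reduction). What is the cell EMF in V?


Apply the Nernst concentration-cell relation: E = (RT/nF)*ln(C_cathode/C_anode)
RT/nF = 8.314*303/(4*96485) = 0.00652729 V
ln(3.8/0.89) = 1.45153
E = 0.00652729 * 1.45153 = 0.00947 V

0.00947 V


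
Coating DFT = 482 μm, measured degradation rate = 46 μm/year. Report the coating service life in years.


Service life = thickness / degradation rate
Life = 482 / 46 = 10.5 years

10.5 years


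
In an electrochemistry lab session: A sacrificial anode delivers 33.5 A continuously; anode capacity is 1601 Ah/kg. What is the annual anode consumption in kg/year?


Annual consumption = current * hours per year / capacity
Rate = 33.5 * 8760 / 1601 = 183.3 kg/year

183.3 kg/year


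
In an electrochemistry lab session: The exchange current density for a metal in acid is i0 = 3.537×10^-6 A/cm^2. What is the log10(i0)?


i0 = 3.537×10^-6 A/cm^2
log10(i0) = -5.451

-5.451


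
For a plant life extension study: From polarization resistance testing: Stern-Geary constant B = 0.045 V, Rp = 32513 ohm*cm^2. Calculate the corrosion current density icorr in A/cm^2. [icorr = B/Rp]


Apply the Stern-Geary relation: icorr = B / Rp
icorr = 0.045 / 32513 = 1.384×10^-6 A/cm^2

1.384×10^-6 A/cm^2


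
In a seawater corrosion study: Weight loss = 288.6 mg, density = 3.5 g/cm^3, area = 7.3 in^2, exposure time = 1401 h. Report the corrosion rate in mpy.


Apply the mpy weight-loss relation: CR = 534 * W / (D * A * T)
Numerator: 534 * 288.6 = 154112.4
Denominator: 3.5 * 7.3 * 1401 = 35795.55
CR = 154112.4 / 35795.55 = 4.305 mpy

4.305 mpy


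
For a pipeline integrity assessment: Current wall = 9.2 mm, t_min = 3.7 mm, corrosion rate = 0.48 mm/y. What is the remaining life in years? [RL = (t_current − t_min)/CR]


Apply the remaining-life relation: RL = (t_current − t_min) / CR
RL = (9.2 − 3.7) / 0.48 = 5.5 / 0.48 = 11.5 years

11.5 years


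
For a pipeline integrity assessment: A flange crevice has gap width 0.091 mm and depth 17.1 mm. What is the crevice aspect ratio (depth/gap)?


Aspect ratio = depth / gap
Ratio = 17.1 / 0.091 = 187.9

187.9


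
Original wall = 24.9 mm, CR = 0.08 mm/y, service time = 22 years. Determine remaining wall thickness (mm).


Remaining wall = original − CR × time
t = 24.9 − 0.08*22 = 24.9 − 1.76 = 23.14 mm

23.14 mm


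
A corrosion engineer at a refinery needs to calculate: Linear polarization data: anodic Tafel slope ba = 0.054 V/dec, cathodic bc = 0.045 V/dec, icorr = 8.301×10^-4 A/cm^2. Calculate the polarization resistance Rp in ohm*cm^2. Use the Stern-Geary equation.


Apply the Stern-Geary equation: Rp = ba*bc / (2.303*icorr*(ba+bc))
ba*bc = 0.054*0.045 = 0.00243
ba+bc = 0.099; 2.303*icorr*(ba+bc) = 2.303*8.301×10^-4*0.099 = 1.8926031×10^-4
Rp = 0.00243 / 1.8926031×10^-4 = 12.8 ohm*cm^2

12.8 ohm*cm^2


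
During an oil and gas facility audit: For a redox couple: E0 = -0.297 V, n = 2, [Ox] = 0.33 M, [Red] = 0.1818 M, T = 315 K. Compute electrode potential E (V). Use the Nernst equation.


Apply the Nernst equation: E = E0 + (RT/nF)*ln([Ox]/[Red])
Step 1: RT/nF = 8.314*315/(2*96485) = 0.01357159 V
Step 2: [Ox]/[Red] = 0.33/0.1818 = 1.815182
Step 3: ln(1.815182) = 0.596186
Step 4: correction = 0.01357159 * 0.596186 = 0.008 V
E = -0.297 + 0.008 = -0.289 V

-0.289 V


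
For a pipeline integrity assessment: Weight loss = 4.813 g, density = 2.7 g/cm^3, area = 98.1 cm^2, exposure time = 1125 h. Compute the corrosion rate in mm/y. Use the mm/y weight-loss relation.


Apply the mm/y weight-loss relation: CR = 87600 * W / (D * A * T)
Numerator: 87600 * 4.813 = 421618.8
Denominator: 2.7 * 98.1 * 1125 = 297978.75
CR = 421618.8 / 297978.75 = 1.4149 mm/y

1.4149 mm/y


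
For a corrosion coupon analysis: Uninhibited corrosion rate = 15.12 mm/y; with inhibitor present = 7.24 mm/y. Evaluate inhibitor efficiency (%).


Apply the inhibitor-efficiency definition: IE = (CR_blank − CR_inh)/CR_blank × 100
IE = (15.12 − 7.24) / 15.12 × 100
IE = 7.88 / 15.12 × 100 = 52.1 %

52.1 %


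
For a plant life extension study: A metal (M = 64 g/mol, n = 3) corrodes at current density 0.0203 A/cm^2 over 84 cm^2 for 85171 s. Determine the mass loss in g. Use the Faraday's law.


Apply Faraday's law: m = i*A*t*M / (n*F)
Total charge passed Q = i*A*t = 0.0203*84*85171 = 145233.5892 C
m = Q*M/(n*F) = 145233.5892*64/(3*96485) = 32.1119 g

32.1119 g


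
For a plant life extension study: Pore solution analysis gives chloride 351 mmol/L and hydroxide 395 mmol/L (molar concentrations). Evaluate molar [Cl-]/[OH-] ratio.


Threshold parameter = [Cl-] / [OH-] (molar basis; both in mmol/L, so units cancel)
Ratio = 351 / 395 = 0.89

0.89


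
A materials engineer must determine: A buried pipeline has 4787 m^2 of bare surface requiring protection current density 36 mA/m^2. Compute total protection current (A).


I = area * current density, then convert mA → A (÷1000)
I = 4787 * 36 / 1000 = 172.33 A

172.33 A


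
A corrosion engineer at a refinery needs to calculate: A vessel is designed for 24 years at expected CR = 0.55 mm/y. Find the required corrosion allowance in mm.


Corrosion allowance = CR × design life
CA = 0.55 * 24 = 13.2 mm

13.2 mm


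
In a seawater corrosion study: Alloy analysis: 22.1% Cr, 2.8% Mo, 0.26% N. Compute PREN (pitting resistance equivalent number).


Apply the PREN formula: PREN = Cr + 3.3*Mo + 16*N
PREN = 22.1 + 3.3*2.8 + 16*0.26
PREN = 22.1 + 9.24 + 4.16 = 35.5

35.5


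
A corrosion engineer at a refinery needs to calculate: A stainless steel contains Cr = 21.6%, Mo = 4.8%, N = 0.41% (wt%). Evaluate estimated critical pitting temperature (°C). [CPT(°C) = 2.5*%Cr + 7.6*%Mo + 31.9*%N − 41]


Apply the ASTM G48 empirical CPT estimate: CPT(°C) = 2.5*%Cr + 7.6*%Mo + 31.9*%N − 41
2.5*21.6 = 54; 7.6*4.8 = 36.48; 31.9*0.41 = 13.079
CPT = 54 + 36.48 + 13.079 − 41 = 62.559 °C
Rounded to 0.1 °C: CPT ≈ 62.6 °C

62.6 °C


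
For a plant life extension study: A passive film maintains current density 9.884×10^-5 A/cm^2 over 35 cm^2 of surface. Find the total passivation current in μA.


I = i_pass * A, then convert A → μA (×10^6)
I = 9.884×10^-5 * 35 * 10^6 = 3459.4 μA

3459.4 μA


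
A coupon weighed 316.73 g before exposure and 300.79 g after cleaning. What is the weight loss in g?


Weight loss = initial − final
WL = 316.73 − 300.79 = 15.94 g

15.94 g


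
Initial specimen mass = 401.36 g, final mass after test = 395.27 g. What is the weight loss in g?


Weight loss = initial − final
WL = 401.36 − 395.27 = 6.09 g

6.09 g


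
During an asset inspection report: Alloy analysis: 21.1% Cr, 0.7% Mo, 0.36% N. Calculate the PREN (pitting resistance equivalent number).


Apply the PREN formula: PREN = Cr + 3.3*Mo + 16*N
PREN = 21.1 + 3.3*0.7 + 16*0.36
PREN = 21.1 + 2.31 + 5.76 = 29.17

29.17


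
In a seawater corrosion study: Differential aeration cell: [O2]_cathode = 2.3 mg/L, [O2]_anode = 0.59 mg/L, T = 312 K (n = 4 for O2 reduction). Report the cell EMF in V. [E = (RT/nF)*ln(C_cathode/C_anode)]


Apply the Nernst concentration-cell relation: E = (RT/nF)*ln(C_cathode/C_anode)
RT/nF = 8.314*312/(4*96485) = 0.00672117 V
ln(2.3/0.59) = 1.36054
E = 0.00672117 * 1.36054 = 0.00914 V

0.00914 V


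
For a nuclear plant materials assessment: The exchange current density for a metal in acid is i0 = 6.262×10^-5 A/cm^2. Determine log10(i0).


i0 = 6.262×10^-5 A/cm^2
log10(i0) = -4.203

-4.203


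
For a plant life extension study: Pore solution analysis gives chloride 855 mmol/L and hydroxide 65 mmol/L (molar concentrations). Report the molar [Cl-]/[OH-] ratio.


Threshold parameter = [Cl-] / [OH-] (molar basis; both in mmol/L, so units cancel)
Ratio = 855 / 65 = 13.15

13.15


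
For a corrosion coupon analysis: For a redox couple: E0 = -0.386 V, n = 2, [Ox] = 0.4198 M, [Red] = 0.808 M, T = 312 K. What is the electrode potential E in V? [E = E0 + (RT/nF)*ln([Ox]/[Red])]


Apply the Nernst equation: E = E0 + (RT/nF)*ln([Ox]/[Red])
Step 1: RT/nF = 8.314*312/(2*96485) = 0.01344234 V
Step 2: [Ox]/[Red] = 0.4198/0.808 = 0.519554
Step 3: ln(0.519554) = -0.654785
Step 4: correction = 0.01344234 * -0.654785 = -0.009 V
E = -0.386 + -0.009 = -0.395 V

-0.395 V


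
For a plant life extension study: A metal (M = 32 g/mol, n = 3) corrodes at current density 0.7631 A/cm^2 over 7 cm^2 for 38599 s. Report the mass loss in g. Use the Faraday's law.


Apply Faraday's law: m = i*A*t*M / (n*F)
Total charge passed Q = i*A*t = 0.7631*7*38599 = 206184.2783 C
m = Q*M/(n*F) = 206184.2783*32/(3*96485) = 22.79421 g

22.79421 g


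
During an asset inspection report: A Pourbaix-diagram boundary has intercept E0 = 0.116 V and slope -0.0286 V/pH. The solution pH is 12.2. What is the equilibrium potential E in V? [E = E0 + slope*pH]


Apply the Pourbaix line equation: E = E0 + slope*pH
E = 0.116 + (-0.0286)*12.2 = 0.116 + (-0.34892) = -0.23292 V
Rounded to 3 decimal places: E = -0.233 V

-0.233 V


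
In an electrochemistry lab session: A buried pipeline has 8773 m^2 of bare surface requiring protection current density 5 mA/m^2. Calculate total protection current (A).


I = area * current density, then convert mA → A (÷1000)
I = 8773 * 5 / 1000 = 43.87 A

43.87 A


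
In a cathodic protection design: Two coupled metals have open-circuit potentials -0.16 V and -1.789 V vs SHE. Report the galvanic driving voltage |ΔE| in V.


Driving voltage is the absolute potential difference.
|ΔE| = |-0.16 − (-1.789)| = 1.629 V

1.629 V


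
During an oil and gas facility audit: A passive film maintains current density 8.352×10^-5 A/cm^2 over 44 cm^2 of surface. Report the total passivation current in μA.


I = i_pass * A, then convert A → μA (×10^6)
I = 8.352×10^-5 * 44 * 10^6 = 3674.88 μA

3674.88 μA


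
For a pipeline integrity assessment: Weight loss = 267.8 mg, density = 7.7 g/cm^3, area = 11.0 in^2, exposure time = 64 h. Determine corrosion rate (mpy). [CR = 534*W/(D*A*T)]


Apply the mpy weight-loss relation: CR = 534 * W / (D * A * T)
Numerator: 534 * 267.8 = 143005.2
Denominator: 7.7 * 11.0 * 64 = 5420.8
CR = 143005.2 / 5420.8 = 26.381 mpy

26.381 mpy


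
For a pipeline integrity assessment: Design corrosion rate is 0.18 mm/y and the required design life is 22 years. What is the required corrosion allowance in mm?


Corrosion allowance = CR × design life
CA = 0.18 * 22 = 3.96 mm

3.96 mm


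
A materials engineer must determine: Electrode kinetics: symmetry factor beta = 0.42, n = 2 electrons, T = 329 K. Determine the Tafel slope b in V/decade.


Apply the Tafel slope relation: b = 2.303*R*T/(beta*n*F)
Numerator: 2.303 * 8.314 * 329 = 6299.41
Denominator: 0.42 * 2 * 96485 = 81047.4
b = 6299.41 / 81047.4 = 0.078 V/decade

0.078 V/decade


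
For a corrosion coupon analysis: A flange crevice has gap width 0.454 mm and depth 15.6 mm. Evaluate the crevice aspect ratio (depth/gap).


Aspect ratio = depth / gap
Ratio = 15.6 / 0.454 = 34.4

34.4


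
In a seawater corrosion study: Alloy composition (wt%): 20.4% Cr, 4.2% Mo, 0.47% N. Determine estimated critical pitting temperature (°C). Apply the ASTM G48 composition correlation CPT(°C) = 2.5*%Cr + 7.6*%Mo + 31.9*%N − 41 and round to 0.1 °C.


Apply the ASTM G48 empirical CPT estimate: CPT(°C) = 2.5*%Cr + 7.6*%Mo + 31.9*%N − 41
2.5*20.4 = 51; 7.6*4.2 = 31.92; 31.9*0.47 = 14.993
CPT = 51 + 31.92 + 14.993 − 41 = 56.913 °C
Rounded to 0.1 °C: CPT ≈ 56.9 °C

56.9 °C


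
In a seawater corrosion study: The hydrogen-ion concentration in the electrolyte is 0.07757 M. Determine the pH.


pH = −log10[H+]
pH = −log10(0.07757) = 1.11

1.11


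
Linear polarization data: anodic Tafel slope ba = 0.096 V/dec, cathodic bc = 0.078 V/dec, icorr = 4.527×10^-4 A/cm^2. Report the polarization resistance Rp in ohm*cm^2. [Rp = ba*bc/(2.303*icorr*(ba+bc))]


Apply the Stern-Geary equation: Rp = ba*bc / (2.303*icorr*(ba+bc))
ba*bc = 0.096*0.078 = 0.007488
ba+bc = 0.174; 2.303*icorr*(ba+bc) = 2.303*4.527×10^-4*0.174 = 1.8140685×10^-4
Rp = 0.007488 / 1.8140685×10^-4 = 41.28 ohm*cm^2

41.28 ohm*cm^2


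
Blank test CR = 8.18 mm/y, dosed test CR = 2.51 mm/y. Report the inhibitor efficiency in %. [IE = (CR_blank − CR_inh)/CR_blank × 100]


Apply the inhibitor-efficiency definition: IE = (CR_blank − CR_inh)/CR_blank × 100
IE = (8.18 − 2.51) / 8.18 × 100
IE = 5.67 / 8.18 × 100 = 69.3 %

69.3 %


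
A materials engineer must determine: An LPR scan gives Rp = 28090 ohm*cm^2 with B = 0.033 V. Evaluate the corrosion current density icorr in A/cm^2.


Apply the Stern-Geary relation: icorr = B / Rp
icorr = 0.033 / 28090 = 1.175×10^-6 A/cm^2

1.175×10^-6 A/cm^2


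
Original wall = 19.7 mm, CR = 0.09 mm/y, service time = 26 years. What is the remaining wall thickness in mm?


Remaining wall = original − CR × time
t = 19.7 − 0.09*26 = 19.7 − 2.34 = 17.36 mm

17.36 mm


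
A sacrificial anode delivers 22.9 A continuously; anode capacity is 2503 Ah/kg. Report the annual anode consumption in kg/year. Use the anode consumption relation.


Annual consumption = current * hours per year / capacity
Rate = 22.9 * 8760 / 2503 = 80.1 kg/year

80.1 kg/year


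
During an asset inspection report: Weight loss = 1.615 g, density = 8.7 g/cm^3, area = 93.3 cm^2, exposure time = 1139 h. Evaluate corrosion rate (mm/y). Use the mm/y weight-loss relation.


Apply the mm/y weight-loss relation: CR = 87600 * W / (D * A * T)
Numerator: 87600 * 1.615 = 141474.0
Denominator: 8.7 * 93.3 * 1139 = 924537.69
CR = 141474.0 / 924537.69 = 0.153 mm/y

0.153 mm/y


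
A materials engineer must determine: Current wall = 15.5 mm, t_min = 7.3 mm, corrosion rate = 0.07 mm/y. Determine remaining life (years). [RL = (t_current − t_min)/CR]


Apply the remaining-life relation: RL = (t_current − t_min) / CR
RL = (15.5 − 7.3) / 0.07 = 8.2 / 0.07 = 117.1 years

117.1 years


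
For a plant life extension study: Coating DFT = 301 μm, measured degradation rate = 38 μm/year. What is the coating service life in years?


Service life = thickness / degradation rate
Life = 301 / 38 = 7.9 years

7.9 years


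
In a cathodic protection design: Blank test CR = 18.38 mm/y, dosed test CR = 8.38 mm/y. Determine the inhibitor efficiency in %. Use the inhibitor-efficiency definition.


Apply the inhibitor-efficiency definition: IE = (CR_blank − CR_inh)/CR_blank × 100
IE = (18.38 − 8.38) / 18.38 × 100
IE = 10.0 / 18.38 × 100 = 54.4 %

54.4 %


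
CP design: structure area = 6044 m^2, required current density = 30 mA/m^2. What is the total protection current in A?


I = area * current density, then convert mA → A (÷1000)
I = 6044 * 30 / 1000 = 181.32 A

181.32 A


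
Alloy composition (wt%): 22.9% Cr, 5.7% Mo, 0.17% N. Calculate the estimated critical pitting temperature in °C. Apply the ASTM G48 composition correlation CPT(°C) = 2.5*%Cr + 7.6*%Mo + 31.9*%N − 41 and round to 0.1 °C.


Apply the ASTM G48 empirical CPT estimate: CPT(°C) = 2.5*%Cr + 7.6*%Mo + 31.9*%N − 41
2.5*22.9 = 57.25; 7.6*5.7 = 43.32; 31.9*0.17 = 5.423
CPT = 57.25 + 43.32 + 5.423 − 41 = 64.993 °C
Rounded to 0.1 °C: CPT ≈ 65.0 °C

65.0 °C


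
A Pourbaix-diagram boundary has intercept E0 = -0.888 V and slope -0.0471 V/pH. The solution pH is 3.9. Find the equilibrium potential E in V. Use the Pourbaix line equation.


Apply the Pourbaix line equation: E = E0 + slope*pH
E = -0.888 + (-0.0471)*3.9 = -0.888 + (-0.18369) = -1.07169 V
Rounded to 3 decimal places: E = -1.072 V

-1.072 V


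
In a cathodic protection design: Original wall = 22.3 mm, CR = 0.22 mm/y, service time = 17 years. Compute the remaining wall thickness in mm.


Remaining wall = original − CR × time
t = 22.3 − 0.22*17 = 22.3 − 3.74 = 18.56 mm

18.56 mm


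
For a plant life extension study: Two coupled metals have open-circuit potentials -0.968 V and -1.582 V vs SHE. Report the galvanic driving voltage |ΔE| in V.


Driving voltage is the absolute potential difference.
|ΔE| = |-0.968 − (-1.582)| = 0.614 V

0.614 V


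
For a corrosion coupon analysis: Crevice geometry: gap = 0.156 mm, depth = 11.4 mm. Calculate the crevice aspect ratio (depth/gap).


Aspect ratio = depth / gap
Ratio = 11.4 / 0.156 = 73.1

73.1


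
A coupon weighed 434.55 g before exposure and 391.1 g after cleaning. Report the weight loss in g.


Weight loss = initial − final
WL = 434.55 − 391.1 = 43.45 g

43.45 g


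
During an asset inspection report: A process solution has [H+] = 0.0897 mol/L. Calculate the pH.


pH = −log10[H+]
pH = −log10(0.0897) = 1.05

1.05


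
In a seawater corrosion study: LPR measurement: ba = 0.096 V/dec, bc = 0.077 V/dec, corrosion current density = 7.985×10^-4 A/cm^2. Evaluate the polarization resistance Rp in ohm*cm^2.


Apply the Stern-Geary equation: Rp = ba*bc / (2.303*icorr*(ba+bc))
ba*bc = 0.096*0.077 = 0.007392
ba+bc = 0.173; 2.303*icorr*(ba+bc) = 2.303*7.985×10^-4*0.173 = 3.1813757×10^-4
Rp = 0.007392 / 3.1813757×10^-4 = 23.24 ohm*cm^2

23.24 ohm*cm^2


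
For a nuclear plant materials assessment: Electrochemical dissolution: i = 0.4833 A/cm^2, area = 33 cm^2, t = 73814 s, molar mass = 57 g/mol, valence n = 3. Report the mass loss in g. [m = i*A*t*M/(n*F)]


Apply Faraday's law: m = i*A*t*M / (n*F)
Total charge passed Q = i*A*t = 0.4833*33*73814 = 1177252.1046 C
m = Q*M/(n*F) = 1177252.1046*57/(3*96485) = 231.8266 g

231.8266 g


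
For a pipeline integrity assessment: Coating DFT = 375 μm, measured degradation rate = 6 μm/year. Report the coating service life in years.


Service life = thickness / degradation rate
Life = 375 / 6 = 62.5 years

62.5 years


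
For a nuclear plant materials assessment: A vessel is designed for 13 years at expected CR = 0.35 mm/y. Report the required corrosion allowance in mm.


Corrosion allowance = CR × design life
CA = 0.35 * 13 = 4.55 mm

4.55 mm


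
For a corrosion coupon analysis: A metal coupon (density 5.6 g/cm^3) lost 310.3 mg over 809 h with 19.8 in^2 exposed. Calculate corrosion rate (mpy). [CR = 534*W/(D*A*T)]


Apply the mpy weight-loss relation: CR = 534 * W / (D * A * T)
Numerator: 534 * 310.3 = 165700.2
Denominator: 5.6 * 19.8 * 809 = 89701.92
CR = 165700.2 / 89701.92 = 1.84723 mpy

1.84723 mpy


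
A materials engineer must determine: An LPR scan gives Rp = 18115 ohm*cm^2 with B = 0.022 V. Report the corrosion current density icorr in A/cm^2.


Apply the Stern-Geary relation: icorr = B / Rp
icorr = 0.022 / 18115 = 1.214×10^-6 A/cm^2

1.214×10^-6 A/cm^2


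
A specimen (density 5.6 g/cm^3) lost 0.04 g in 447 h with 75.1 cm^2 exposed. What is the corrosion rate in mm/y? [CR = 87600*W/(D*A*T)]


Apply the mm/y weight-loss relation: CR = 87600 * W / (D * A * T)
Numerator: 87600 * 0.04 = 3504.0
Denominator: 5.6 * 75.1 * 447 = 187990.32
CR = 3504.0 / 187990.32 = 0.0186 mm/y

0.0186 mm/y


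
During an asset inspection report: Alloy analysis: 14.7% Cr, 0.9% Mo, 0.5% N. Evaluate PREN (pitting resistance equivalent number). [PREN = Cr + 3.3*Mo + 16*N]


Apply the PREN formula: PREN = Cr + 3.3*Mo + 16*N
PREN = 14.7 + 3.3*0.9 + 16*0.5
PREN = 14.7 + 2.97 + 8.0 = 25.67

25.67


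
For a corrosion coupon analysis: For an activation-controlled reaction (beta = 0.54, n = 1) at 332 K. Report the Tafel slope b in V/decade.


Apply the Tafel slope relation: b = 2.303*R*T/(beta*n*F)
Numerator: 2.303 * 8.314 * 332 = 6356.85
Denominator: 0.54 * 1 * 96485 = 52101.9
b = 6356.85 / 52101.9 = 0.122 V/decade

0.122 V/decade


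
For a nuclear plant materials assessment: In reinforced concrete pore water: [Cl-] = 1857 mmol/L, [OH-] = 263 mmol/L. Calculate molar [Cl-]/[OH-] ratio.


Threshold parameter = [Cl-] / [OH-] (molar basis; both in mmol/L, so units cancel)
Ratio = 1857 / 263 = 7.06

7.06


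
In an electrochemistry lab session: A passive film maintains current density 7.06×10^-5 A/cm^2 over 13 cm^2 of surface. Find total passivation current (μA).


I = i_pass * A, then convert A → μA (×10^6)
I = 7.06×10^-5 * 13 * 10^6 = 917.8 μA

917.8 μA


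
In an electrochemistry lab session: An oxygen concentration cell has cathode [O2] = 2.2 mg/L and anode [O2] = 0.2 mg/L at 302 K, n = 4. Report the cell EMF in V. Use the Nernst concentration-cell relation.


Apply the Nernst concentration-cell relation: E = (RT/nF)*ln(C_cathode/C_anode)
RT/nF = 8.314*302/(4*96485) = 0.00650575 V
ln(2.2/0.2) = 2.3979
E = 0.00650575 * 2.3979 = 0.0156 V

0.0156 V


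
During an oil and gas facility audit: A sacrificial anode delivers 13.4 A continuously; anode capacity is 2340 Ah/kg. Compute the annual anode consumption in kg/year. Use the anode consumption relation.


Annual consumption = current * hours per year / capacity
Rate = 13.4 * 8760 / 2340 = 50.2 kg/year

50.2 kg/year


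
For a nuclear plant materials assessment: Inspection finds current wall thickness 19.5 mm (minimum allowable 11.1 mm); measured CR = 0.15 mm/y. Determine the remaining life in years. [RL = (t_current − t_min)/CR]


Apply the remaining-life relation: RL = (t_current − t_min) / CR
RL = (19.5 − 11.1) / 0.15 = 8.4 / 0.15 = 56.0 years

56.0 years


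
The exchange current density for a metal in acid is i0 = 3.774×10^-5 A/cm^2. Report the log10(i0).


i0 = 3.774×10^-5 A/cm^2
log10(i0) = -4.423

-4.423


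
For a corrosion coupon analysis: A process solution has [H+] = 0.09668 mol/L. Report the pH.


pH = −log10[H+]
pH = −log10(0.09668) = 1.01

1.01


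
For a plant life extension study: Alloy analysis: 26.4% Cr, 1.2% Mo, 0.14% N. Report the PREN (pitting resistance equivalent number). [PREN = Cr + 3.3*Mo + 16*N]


Apply the PREN formula: PREN = Cr + 3.3*Mo + 16*N
PREN = 26.4 + 3.3*1.2 + 16*0.14
PREN = 26.4 + 3.96 + 2.24 = 32.6

32.6


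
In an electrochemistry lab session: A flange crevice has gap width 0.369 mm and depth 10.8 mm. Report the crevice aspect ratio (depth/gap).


Aspect ratio = depth / gap
Ratio = 10.8 / 0.369 = 29.3

29.3


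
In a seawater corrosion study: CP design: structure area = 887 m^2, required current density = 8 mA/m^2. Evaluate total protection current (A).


I = area * current density, then convert mA → A (÷1000)
I = 887 * 8 / 1000 = 7.1 A

7.1 A


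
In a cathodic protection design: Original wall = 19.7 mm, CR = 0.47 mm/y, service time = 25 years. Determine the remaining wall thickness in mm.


Remaining wall = original − CR × time
t = 19.7 − 0.47*25 = 19.7 − 11.75 = 7.95 mm

7.95 mm


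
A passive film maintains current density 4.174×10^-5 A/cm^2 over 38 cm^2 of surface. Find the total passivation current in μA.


I = i_pass * A, then convert A → μA (×10^6)
I = 4.174×10^-5 * 38 * 10^6 = 1586.12 μA

1586.12 μA


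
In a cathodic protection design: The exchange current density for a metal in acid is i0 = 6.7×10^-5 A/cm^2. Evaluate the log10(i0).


i0 = 6.7×10^-5 A/cm^2
log10(i0) = -4.174

-4.174


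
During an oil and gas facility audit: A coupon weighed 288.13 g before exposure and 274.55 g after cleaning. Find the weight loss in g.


Weight loss = initial − final
WL = 288.13 − 274.55 = 13.58 g

13.58 g


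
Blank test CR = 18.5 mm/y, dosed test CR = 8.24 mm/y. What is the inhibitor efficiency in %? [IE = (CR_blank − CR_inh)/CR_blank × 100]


Apply the inhibitor-efficiency definition: IE = (CR_blank − CR_inh)/CR_blank × 100
IE = (18.5 − 8.24) / 18.5 × 100
IE = 10.26 / 18.5 × 100 = 55.5 %

55.5 %


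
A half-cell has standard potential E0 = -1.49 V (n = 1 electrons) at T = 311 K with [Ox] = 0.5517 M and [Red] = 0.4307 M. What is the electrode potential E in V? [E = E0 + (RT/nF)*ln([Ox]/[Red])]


Apply the Nernst equation: E = E0 + (RT/nF)*ln([Ox]/[Red])
Step 1: RT/nF = 8.314*311/(1*96485) = 0.02679851 V
Step 2: [Ox]/[Red] = 0.5517/0.4307 = 1.280938
Step 3: ln(1.280938) = 0.247593
Step 4: correction = 0.02679851 * 0.247593 = 0.007 V
E = -1.49 + 0.007 = -1.483 V

-1.483 V


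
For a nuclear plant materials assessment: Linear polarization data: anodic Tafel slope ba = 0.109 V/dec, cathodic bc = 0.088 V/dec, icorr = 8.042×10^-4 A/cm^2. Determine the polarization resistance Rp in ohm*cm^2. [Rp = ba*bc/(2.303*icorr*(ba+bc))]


Apply the Stern-Geary equation: Rp = ba*bc / (2.303*icorr*(ba+bc))
ba*bc = 0.109*0.088 = 0.009592
ba+bc = 0.197; 2.303*icorr*(ba+bc) = 2.303*8.042×10^-4*0.197 = 3.648583×10^-4
Rp = 0.009592 / 3.648583×10^-4 = 26.29 ohm*cm^2

26.29 ohm*cm^2


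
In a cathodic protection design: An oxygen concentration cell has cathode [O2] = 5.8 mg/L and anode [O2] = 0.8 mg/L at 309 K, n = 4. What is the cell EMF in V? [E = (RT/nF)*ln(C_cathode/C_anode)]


Apply the Nernst concentration-cell relation: E = (RT/nF)*ln(C_cathode/C_anode)
RT/nF = 8.314*309/(4*96485) = 0.00665654 V
ln(5.8/0.8) = 1.981
E = 0.00665654 * 1.981 = 0.01319 V

0.01319 V


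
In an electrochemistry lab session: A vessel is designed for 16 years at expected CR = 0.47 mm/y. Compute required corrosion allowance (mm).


Corrosion allowance = CR × design life
CA = 0.47 * 16 = 7.52 mm

7.52 mm


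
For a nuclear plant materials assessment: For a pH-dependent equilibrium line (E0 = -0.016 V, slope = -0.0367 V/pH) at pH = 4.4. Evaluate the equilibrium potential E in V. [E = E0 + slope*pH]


Apply the Pourbaix line equation: E = E0 + slope*pH
E = -0.016 + (-0.0367)*4.4 = -0.016 + (-0.16148) = -0.17748 V
Rounded to 3 decimal places: E = -0.177 V

-0.177 V
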